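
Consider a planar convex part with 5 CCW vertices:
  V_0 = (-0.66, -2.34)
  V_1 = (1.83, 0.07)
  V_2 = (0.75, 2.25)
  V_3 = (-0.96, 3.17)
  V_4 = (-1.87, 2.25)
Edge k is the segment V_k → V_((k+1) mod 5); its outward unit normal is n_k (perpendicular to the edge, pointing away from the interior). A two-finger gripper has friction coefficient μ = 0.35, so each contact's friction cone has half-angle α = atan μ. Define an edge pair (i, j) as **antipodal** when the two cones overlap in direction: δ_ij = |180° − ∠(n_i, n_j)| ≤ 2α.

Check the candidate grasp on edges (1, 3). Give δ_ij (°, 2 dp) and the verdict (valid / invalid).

δ = 71.04°, invalid

α = atan 0.35 = 19.29°;  2α = 38.58°
edge 1: e_1 = (-1.08, +2.18);  n_1 = (+0.8961, +0.4439)
edge 3: e_3 = (-0.91, -0.92);  n_3 = (-0.7110, +0.7032)
∠(n_1, n_3) = 108.96°
δ = |180° − 108.96°| = 71.04°
71.04° > 2α = 38.58°  →  invalid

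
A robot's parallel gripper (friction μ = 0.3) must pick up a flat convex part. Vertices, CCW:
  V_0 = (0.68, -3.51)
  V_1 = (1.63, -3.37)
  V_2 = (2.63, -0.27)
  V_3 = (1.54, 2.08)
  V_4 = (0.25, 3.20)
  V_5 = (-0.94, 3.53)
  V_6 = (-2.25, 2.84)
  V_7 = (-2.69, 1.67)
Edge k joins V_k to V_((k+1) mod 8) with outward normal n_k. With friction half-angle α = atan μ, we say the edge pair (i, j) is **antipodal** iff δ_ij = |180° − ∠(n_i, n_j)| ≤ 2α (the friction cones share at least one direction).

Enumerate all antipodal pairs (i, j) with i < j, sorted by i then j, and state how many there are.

α = atan 0.3 = 16.70°;  2α = 33.40°
n_0 = (+0.1458, -0.9893)
n_1 = (+0.9517, -0.3070)
n_2 = (+0.9072, +0.4208)
n_3 = (+0.6556, +0.7551)
n_4 = (+0.2672, +0.9636)
n_5 = (-0.4660, +0.8848)
n_6 = (-0.9360, +0.3520)
n_7 = (-0.8382, -0.5453)
  (0,1): δ = 116.26°  ·
  (0,2): δ = 73.50°  ·
  (0,3): δ = 49.35°  ·
  (0,4): δ = 23.88°  ✓
  (0,5): δ = 19.39°  ✓
  (0,6): δ = 61.01°  ·
  (0,7): δ = 114.66°  ·
  (1,2): δ = 137.24°  ·
  (1,3): δ = 113.09°  ·
  (1,4): δ = 87.62°  ·
  (1,5): δ = 44.34°  ·
  (1,6): δ = 2.73°  ✓
  (1,7): δ = 50.93°  ·
  (2,3): δ = 155.85°  ·
  (2,4): δ = 130.38°  ·
  (2,5): δ = 87.11°  ·
  (2,6): δ = 45.49°  ·
  (2,7): δ = 8.16°  ✓
  (3,4): δ = 154.53°  ·
  (3,5): δ = 111.26°  ·
  (3,6): δ = 69.64°  ·
  (3,7): δ = 15.99°  ✓
  (4,5): δ = 136.72°  ·
  (4,6): δ = 95.11°  ·
  (4,7): δ = 41.45°  ·
  (5,6): δ = 138.39°  ·
  (5,7): δ = 84.73°  ·
  (6,7): δ = 126.34°  ·
antipodal pairs: 5

count = 5; pairs: (0,4), (0,5), (1,6), (2,7), (3,7)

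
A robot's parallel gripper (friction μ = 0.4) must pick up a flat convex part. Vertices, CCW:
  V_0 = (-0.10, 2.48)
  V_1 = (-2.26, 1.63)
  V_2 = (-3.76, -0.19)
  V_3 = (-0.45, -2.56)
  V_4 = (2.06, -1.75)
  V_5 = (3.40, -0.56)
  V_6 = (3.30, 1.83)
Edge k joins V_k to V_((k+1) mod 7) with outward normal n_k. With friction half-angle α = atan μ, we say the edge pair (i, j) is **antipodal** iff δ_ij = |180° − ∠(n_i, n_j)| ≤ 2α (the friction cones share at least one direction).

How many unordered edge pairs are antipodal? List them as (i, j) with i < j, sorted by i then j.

count = 7; pairs: (0,3), (0,4), (1,3), (1,4), (1,5), (2,6), (3,6)

α = atan 0.4 = 21.80°;  2α = 43.60°
n_0 = (-0.3662, +0.9305)
n_1 = (-0.7717, +0.6360)
n_2 = (-0.5822, -0.8131)
n_3 = (+0.3071, -0.9517)
n_4 = (+0.6640, -0.7477)
n_5 = (+0.9991, +0.0418)
n_6 = (+0.1878, +0.9822)
  (0,1): δ = 150.98°  ·
  (0,2): δ = 57.08°  ·
  (0,3): δ = 3.60°  ✓
  (0,4): δ = 20.13°  ✓
  (0,5): δ = 70.92°  ·
  (0,6): δ = 147.70°  ·
  (1,2): δ = 86.11°  ·
  (1,3): δ = 32.62°  ✓
  (1,4): δ = 8.90°  ✓
  (1,5): δ = 41.89°  ✓
  (1,6): δ = 118.67°  ·
  (2,3): δ = 126.51°  ·
  (2,4): δ = 102.79°  ·
  (2,5): δ = 52.00°  ·
  (2,6): δ = 24.78°  ✓
  (3,4): δ = 156.28°  ·
  (3,5): δ = 105.49°  ·
  (3,6): δ = 28.71°  ✓
  (4,5): δ = 129.21°  ·
  (4,6): δ = 52.43°  ·
  (5,6): δ = 103.22°  ·
antipodal pairs: 7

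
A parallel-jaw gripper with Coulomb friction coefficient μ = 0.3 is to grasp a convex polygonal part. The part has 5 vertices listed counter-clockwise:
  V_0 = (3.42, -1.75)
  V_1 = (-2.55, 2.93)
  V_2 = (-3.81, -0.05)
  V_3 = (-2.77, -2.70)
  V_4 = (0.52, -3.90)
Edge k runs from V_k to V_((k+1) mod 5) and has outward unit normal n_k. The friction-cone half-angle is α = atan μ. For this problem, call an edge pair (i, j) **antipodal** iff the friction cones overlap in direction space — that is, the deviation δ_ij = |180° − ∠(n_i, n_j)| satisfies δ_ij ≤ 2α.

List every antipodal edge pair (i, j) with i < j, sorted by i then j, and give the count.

count = 3; pairs: (0,2), (0,3), (1,4)

α = atan 0.3 = 16.70°;  2α = 33.40°
n_0 = (+0.6169, +0.7870)
n_1 = (-0.9211, +0.3894)
n_2 = (-0.9309, -0.3653)
n_3 = (-0.3427, -0.9395)
n_4 = (+0.5956, -0.8033)
  (0,1): δ = 74.83°  ·
  (0,2): δ = 30.48°  ✓
  (0,3): δ = 18.05°  ✓
  (0,4): δ = 74.65°  ·
  (1,2): δ = 135.65°  ·
  (1,3): δ = 87.12°  ·
  (1,4): δ = 30.53°  ✓
  (2,3): δ = 131.47°  ·
  (2,4): δ = 74.88°  ·
  (3,4): δ = 123.41°  ·
antipodal pairs: 3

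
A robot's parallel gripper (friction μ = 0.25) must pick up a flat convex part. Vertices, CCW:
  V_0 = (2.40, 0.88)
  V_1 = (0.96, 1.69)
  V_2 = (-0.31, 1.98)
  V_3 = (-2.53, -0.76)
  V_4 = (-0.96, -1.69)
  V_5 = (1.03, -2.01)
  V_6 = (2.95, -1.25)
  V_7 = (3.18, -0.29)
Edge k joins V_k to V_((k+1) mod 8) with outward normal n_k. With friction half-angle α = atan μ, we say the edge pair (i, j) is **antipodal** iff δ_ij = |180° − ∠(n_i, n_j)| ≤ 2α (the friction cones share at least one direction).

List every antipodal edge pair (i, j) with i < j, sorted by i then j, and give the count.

α = atan 0.25 = 14.04°;  2α = 28.07°
n_0 = (+0.4903, +0.8716)
n_1 = (+0.2226, +0.9749)
n_2 = (-0.7770, +0.6295)
n_3 = (-0.5097, -0.8604)
n_4 = (-0.1588, -0.9873)
n_5 = (+0.3680, -0.9298)
n_6 = (+0.9725, -0.2330)
n_7 = (+0.8321, +0.5547)
  (0,1): δ = 163.50°  ·
  (0,2): δ = 99.66°  ·
  (0,3): δ = 1.28°  ✓
  (0,4): δ = 20.22°  ✓
  (0,5): δ = 50.95°  ·
  (0,6): δ = 105.88°  ·
  (0,7): δ = 153.05°  ·
  (1,2): δ = 116.15°  ·
  (1,3): δ = 17.78°  ✓
  (1,4): δ = 3.73°  ✓
  (1,5): δ = 34.46°  ·
  (1,6): δ = 89.39°  ·
  (1,7): δ = 136.55°  ·
  (2,3): δ = 81.63°  ·
  (2,4): δ = 60.12°  ·
  (2,5): δ = 29.39°  ·
  (2,6): δ = 25.54°  ✓
  (2,7): δ = 72.71°  ·
  (3,4): δ = 158.49°  ·
  (3,5): δ = 127.76°  ·
  (3,6): δ = 72.83°  ·
  (3,7): δ = 25.67°  ✓
  (4,5): δ = 149.27°  ·
  (4,6): δ = 94.34°  ·
  (4,7): δ = 47.17°  ·
  (5,6): δ = 125.07°  ·
  (5,7): δ = 77.91°  ·
  (6,7): δ = 132.84°  ·
antipodal pairs: 6

count = 6; pairs: (0,3), (0,4), (1,3), (1,4), (2,6), (3,7)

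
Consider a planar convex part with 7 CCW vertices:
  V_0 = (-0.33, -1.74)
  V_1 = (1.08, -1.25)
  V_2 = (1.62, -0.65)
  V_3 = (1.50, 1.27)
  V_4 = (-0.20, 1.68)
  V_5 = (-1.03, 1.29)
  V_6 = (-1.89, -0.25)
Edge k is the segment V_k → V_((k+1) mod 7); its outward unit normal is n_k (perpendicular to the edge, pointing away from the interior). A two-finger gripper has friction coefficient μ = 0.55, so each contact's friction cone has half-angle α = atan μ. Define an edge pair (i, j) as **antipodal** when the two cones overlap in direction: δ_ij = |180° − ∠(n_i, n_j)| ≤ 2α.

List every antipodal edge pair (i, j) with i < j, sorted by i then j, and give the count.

α = atan 0.55 = 28.81°;  2α = 57.62°
n_0 = (+0.3283, -0.9446)
n_1 = (+0.7433, -0.6690)
n_2 = (+0.9981, +0.0624)
n_3 = (+0.2345, +0.9721)
n_4 = (-0.4253, +0.9051)
n_5 = (-0.8731, +0.4876)
n_6 = (-0.6907, -0.7231)
  (0,1): δ = 151.15°  ·
  (0,2): δ = 105.59°  ·
  (0,3): δ = 32.72°  ✓
  (0,4): δ = 6.00°  ✓
  (0,5): δ = 41.66°  ✓
  (0,6): δ = 117.15°  ·
  (1,2): δ = 134.44°  ·
  (1,3): δ = 61.57°  ·
  (1,4): δ = 22.84°  ✓
  (1,5): δ = 12.81°  ✓
  (1,6): δ = 88.30°  ·
  (2,3): δ = 107.14°  ·
  (2,4): δ = 68.41°  ·
  (2,5): δ = 32.76°  ✓
  (2,6): δ = 42.74°  ✓
  (3,4): δ = 141.27°  ·
  (3,5): δ = 105.62°  ·
  (3,6): δ = 30.13°  ✓
  (4,5): δ = 144.35°  ·
  (4,6): δ = 68.85°  ·
  (5,6): δ = 104.50°  ·
antipodal pairs: 8

count = 8; pairs: (0,3), (0,4), (0,5), (1,4), (1,5), (2,5), (2,6), (3,6)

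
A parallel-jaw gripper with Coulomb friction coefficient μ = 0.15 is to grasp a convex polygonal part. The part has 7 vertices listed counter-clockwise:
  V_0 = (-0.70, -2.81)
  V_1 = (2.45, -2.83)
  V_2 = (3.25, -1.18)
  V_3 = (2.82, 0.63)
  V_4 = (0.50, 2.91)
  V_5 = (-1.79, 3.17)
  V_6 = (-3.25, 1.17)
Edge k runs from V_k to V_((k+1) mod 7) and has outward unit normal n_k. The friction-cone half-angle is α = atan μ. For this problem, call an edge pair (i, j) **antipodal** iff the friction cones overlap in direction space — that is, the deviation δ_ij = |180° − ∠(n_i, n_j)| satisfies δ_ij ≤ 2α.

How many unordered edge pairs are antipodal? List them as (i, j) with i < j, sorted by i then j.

count = 3; pairs: (0,4), (1,5), (3,6)

α = atan 0.15 = 8.53°;  2α = 17.06°
n_0 = (-0.0063, -1.0000)
n_1 = (+0.8998, -0.4363)
n_2 = (+0.9729, +0.2311)
n_3 = (+0.7009, +0.7132)
n_4 = (+0.1128, +0.9936)
n_5 = (-0.8077, +0.5896)
n_6 = (-0.8420, -0.5395)
  (0,1): δ = 115.50°  ·
  (0,2): δ = 76.27°  ·
  (0,3): δ = 44.14°  ·
  (0,4): δ = 6.11°  ✓
  (0,5): δ = 54.23°  ·
  (0,6): δ = 123.01°  ·
  (1,2): δ = 140.77°  ·
  (1,3): δ = 108.64°  ·
  (1,4): δ = 70.61°  ·
  (1,5): δ = 10.26°  ✓
  (1,6): δ = 58.51°  ·
  (2,3): δ = 147.87°  ·
  (2,4): δ = 109.84°  ·
  (2,5): δ = 49.49°  ·
  (2,6): δ = 19.28°  ·
  (3,4): δ = 141.98°  ·
  (3,5): δ = 81.63°  ·
  (3,6): δ = 12.85°  ✓
  (4,5): δ = 119.65°  ·
  (4,6): δ = 50.87°  ·
  (5,6): δ = 111.22°  ·
antipodal pairs: 3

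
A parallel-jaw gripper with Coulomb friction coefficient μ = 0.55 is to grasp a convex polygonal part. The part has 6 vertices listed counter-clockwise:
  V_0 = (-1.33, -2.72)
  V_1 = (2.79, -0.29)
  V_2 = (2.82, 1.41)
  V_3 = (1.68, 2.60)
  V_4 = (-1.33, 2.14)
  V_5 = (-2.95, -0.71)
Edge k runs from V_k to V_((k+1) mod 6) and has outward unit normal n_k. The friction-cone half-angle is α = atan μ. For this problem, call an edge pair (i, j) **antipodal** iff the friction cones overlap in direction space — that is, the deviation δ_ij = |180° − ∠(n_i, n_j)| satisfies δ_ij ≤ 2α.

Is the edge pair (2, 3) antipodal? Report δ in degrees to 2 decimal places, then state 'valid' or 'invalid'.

α = atan 0.55 = 28.81°;  2α = 57.62°
edge 2: e_2 = (-1.14, +1.19);  n_2 = (+0.7221, +0.6918)
edge 3: e_3 = (-3.01, -0.46);  n_3 = (-0.1511, +0.9885)
∠(n_2, n_3) = 54.92°
δ = |180° − 54.92°| = 125.08°
125.08° > 2α = 57.62°  →  invalid

δ = 125.08°, invalid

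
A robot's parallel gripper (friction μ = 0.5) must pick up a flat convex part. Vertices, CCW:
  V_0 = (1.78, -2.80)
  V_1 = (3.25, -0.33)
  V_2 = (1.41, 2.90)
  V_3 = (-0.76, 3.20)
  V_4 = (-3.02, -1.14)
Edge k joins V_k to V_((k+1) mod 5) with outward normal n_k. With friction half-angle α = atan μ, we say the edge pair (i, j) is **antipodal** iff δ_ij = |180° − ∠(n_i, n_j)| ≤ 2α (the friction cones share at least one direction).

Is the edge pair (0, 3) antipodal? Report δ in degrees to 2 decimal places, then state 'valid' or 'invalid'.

α = atan 0.5 = 26.57°;  2α = 53.13°
edge 0: e_0 = (+1.47, +2.47);  n_0 = (+0.8593, -0.5114)
edge 3: e_3 = (-2.26, -4.34);  n_3 = (-0.8869, +0.4619)
∠(n_0, n_3) = 176.75°
δ = |180° − 176.75°| = 3.25°
3.25° ≤ 2α = 53.13°  →  valid

δ = 3.25°, valid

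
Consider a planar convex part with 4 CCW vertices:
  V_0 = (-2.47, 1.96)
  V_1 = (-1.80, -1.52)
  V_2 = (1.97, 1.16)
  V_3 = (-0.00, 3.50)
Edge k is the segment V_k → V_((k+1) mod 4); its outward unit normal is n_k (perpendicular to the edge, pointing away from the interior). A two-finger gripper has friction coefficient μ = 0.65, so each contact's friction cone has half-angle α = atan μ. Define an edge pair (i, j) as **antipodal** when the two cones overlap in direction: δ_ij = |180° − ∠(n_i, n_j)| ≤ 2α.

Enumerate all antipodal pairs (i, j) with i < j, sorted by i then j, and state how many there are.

α = atan 0.65 = 33.02°;  2α = 66.05°
n_0 = (-0.9820, -0.1891)
n_1 = (+0.5794, -0.8150)
n_2 = (+0.7650, +0.6440)
n_3 = (-0.5291, +0.8486)
  (0,1): δ = 65.49°  ✓
  (0,2): δ = 29.20°  ✓
  (0,3): δ = 111.05°  ·
  (1,2): δ = 85.31°  ·
  (1,3): δ = 3.47°  ✓
  (2,3): δ = 98.15°  ·
antipodal pairs: 3

count = 3; pairs: (0,1), (0,2), (1,3)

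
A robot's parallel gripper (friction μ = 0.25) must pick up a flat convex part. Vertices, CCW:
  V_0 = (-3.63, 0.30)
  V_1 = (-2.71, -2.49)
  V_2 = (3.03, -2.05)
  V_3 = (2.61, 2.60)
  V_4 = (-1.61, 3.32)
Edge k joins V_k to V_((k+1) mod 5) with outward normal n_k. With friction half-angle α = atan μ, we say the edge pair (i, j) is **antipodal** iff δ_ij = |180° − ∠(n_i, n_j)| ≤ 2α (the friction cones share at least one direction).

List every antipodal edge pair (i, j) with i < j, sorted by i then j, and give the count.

count = 2; pairs: (0,2), (1,3)

α = atan 0.25 = 14.04°;  2α = 28.07°
n_0 = (-0.9497, -0.3132)
n_1 = (+0.0764, -0.9971)
n_2 = (+0.9959, +0.0900)
n_3 = (+0.1682, +0.9858)
n_4 = (-0.8312, +0.5560)
  (0,1): δ = 103.87°  ·
  (0,2): δ = 13.09°  ✓
  (0,3): δ = 62.07°  ·
  (0,4): δ = 127.97°  ·
  (1,2): δ = 89.22°  ·
  (1,3): δ = 14.07°  ✓
  (1,4): δ = 51.84°  ·
  (2,3): δ = 104.84°  ·
  (2,4): δ = 38.94°  ·
  (3,4): δ = 114.10°  ·
antipodal pairs: 2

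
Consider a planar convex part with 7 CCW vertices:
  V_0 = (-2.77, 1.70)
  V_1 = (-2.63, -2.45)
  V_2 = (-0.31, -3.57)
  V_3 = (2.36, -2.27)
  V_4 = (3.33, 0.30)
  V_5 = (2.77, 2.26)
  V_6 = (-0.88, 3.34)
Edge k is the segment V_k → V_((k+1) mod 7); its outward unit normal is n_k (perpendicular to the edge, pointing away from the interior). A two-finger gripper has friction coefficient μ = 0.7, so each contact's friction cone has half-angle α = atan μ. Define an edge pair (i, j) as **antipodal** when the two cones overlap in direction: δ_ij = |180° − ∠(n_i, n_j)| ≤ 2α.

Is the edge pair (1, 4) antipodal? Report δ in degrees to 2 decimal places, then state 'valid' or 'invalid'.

α = atan 0.7 = 34.99°;  2α = 69.98°
edge 1: e_1 = (+2.32, -1.12);  n_1 = (-0.4347, -0.9006)
edge 4: e_4 = (-0.56, +1.96);  n_4 = (+0.9615, +0.2747)
∠(n_1, n_4) = 131.71°
δ = |180° − 131.71°| = 48.29°
48.29° ≤ 2α = 69.98°  →  valid

δ = 48.29°, valid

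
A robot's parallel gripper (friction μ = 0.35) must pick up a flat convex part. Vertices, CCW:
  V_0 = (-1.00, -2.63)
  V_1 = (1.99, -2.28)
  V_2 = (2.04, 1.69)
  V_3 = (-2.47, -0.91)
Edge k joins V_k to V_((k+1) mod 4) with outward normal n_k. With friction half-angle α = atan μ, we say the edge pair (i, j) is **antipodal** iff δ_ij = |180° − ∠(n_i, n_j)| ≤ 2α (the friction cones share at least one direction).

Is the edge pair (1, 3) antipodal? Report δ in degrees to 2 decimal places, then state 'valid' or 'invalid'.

δ = 41.24°, invalid

α = atan 0.35 = 19.29°;  2α = 38.58°
edge 1: e_1 = (+0.05, +3.97);  n_1 = (+0.9999, -0.0126)
edge 3: e_3 = (+1.47, -1.72);  n_3 = (-0.7602, -0.6497)
∠(n_1, n_3) = 138.76°
δ = |180° − 138.76°| = 41.24°
41.24° > 2α = 38.58°  →  invalid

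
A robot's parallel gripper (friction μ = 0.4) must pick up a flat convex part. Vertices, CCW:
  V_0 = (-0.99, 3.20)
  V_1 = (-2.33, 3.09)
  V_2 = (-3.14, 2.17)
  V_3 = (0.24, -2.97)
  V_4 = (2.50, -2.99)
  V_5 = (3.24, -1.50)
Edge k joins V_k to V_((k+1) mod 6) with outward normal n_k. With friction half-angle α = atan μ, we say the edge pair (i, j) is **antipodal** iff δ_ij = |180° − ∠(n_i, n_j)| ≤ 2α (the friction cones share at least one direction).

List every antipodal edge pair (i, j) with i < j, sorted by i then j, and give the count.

α = atan 0.4 = 21.80°;  2α = 43.60°
n_0 = (-0.0818, +0.9966)
n_1 = (-0.7506, +0.6608)
n_2 = (-0.8355, -0.5494)
n_3 = (-0.0088, -1.0000)
n_4 = (+0.8956, -0.4448)
n_5 = (+0.7433, +0.6690)
  (0,1): δ = 136.05°  ·
  (0,2): δ = 61.36°  ·
  (0,3): δ = 5.20°  ✓
  (0,4): δ = 58.90°  ·
  (0,5): δ = 127.29°  ·
  (1,2): δ = 105.31°  ·
  (1,3): δ = 49.15°  ·
  (1,4): δ = 14.95°  ✓
  (1,5): δ = 83.35°  ·
  (2,3): δ = 123.84°  ·
  (2,4): δ = 59.74°  ·
  (2,5): δ = 8.66°  ✓
  (3,4): δ = 115.90°  ·
  (3,5): δ = 47.51°  ·
  (4,5): δ = 111.60°  ·
antipodal pairs: 3

count = 3; pairs: (0,3), (1,4), (2,5)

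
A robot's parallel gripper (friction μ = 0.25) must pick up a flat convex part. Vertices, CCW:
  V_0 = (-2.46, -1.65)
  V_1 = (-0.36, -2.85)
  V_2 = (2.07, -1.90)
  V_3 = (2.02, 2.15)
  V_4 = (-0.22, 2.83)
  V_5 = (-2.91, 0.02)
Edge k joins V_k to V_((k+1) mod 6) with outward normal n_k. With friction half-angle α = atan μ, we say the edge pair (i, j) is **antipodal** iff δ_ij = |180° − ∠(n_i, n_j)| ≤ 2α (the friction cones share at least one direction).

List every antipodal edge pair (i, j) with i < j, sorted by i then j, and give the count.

α = atan 0.25 = 14.04°;  2α = 28.07°
n_0 = (-0.4961, -0.8682)
n_1 = (+0.3641, -0.9314)
n_2 = (+0.9999, +0.0123)
n_3 = (+0.2905, +0.9569)
n_4 = (-0.7224, +0.6915)
n_5 = (-0.9656, -0.2602)
  (0,1): δ = 128.90°  ·
  (0,2): δ = 59.55°  ·
  (0,3): δ = 12.86°  ✓
  (0,4): δ = 75.99°  ·
  (0,5): δ = 134.83°  ·
  (1,2): δ = 110.65°  ·
  (1,3): δ = 38.24°  ·
  (1,4): δ = 24.90°  ✓
  (1,5): δ = 83.73°  ·
  (2,3): δ = 107.59°  ·
  (2,4): δ = 44.46°  ·
  (2,5): δ = 14.37°  ✓
  (3,4): δ = 116.86°  ·
  (3,5): δ = 58.03°  ·
  (4,5): δ = 121.17°  ·
antipodal pairs: 3

count = 3; pairs: (0,3), (1,4), (2,5)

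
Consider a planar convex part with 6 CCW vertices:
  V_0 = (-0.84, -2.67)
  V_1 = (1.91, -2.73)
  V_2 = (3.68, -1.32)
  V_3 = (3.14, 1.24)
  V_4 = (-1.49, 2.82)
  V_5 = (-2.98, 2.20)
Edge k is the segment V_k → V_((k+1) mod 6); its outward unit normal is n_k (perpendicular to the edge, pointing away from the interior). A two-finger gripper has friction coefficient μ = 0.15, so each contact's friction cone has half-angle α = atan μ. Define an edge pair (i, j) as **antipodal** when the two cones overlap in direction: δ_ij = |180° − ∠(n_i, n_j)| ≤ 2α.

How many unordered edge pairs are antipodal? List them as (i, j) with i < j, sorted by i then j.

α = atan 0.15 = 8.53°;  2α = 17.06°
n_0 = (-0.0218, -0.9998)
n_1 = (+0.6231, -0.7822)
n_2 = (+0.9785, +0.2064)
n_3 = (+0.3230, +0.9464)
n_4 = (-0.3842, +0.9233)
n_5 = (-0.9155, -0.4023)
  (0,1): δ = 140.21°  ·
  (0,2): δ = 76.84°  ·
  (0,3): δ = 17.59°  ·
  (0,4): δ = 23.84°  ·
  (0,5): δ = 114.97°  ·
  (1,2): δ = 116.63°  ·
  (1,3): δ = 57.38°  ·
  (1,4): δ = 15.95°  ✓
  (1,5): δ = 75.18°  ·
  (2,3): δ = 120.75°  ·
  (2,4): δ = 79.32°  ·
  (2,5): δ = 11.81°  ✓
  (3,4): δ = 138.57°  ·
  (3,5): δ = 47.44°  ·
  (4,5): δ = 88.87°  ·
antipodal pairs: 2

count = 2; pairs: (1,4), (2,5)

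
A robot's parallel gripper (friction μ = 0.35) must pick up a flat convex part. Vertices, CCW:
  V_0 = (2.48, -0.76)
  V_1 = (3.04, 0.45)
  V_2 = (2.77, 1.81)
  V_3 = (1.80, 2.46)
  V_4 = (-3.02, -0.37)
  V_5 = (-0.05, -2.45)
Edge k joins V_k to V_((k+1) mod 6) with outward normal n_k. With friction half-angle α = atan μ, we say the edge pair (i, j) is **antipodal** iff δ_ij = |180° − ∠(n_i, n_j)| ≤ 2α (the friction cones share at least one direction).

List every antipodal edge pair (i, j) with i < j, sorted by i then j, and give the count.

α = atan 0.35 = 19.29°;  2α = 38.58°
n_0 = (+0.9075, -0.4200)
n_1 = (+0.9809, +0.1947)
n_2 = (+0.5567, +0.8307)
n_3 = (-0.5063, +0.8623)
n_4 = (-0.5736, -0.8191)
n_5 = (+0.5555, -0.8315)
  (0,1): δ = 143.94°  ·
  (0,2): δ = 98.99°  ·
  (0,3): δ = 34.75°  ✓
  (0,4): δ = 79.83°  ·
  (0,5): δ = 148.58°  ·
  (1,2): δ = 135.06°  ·
  (1,3): δ = 70.81°  ·
  (1,4): δ = 43.77°  ·
  (1,5): δ = 112.51°  ·
  (2,3): δ = 115.76°  ·
  (2,4): δ = 1.18°  ✓
  (2,5): δ = 67.57°  ·
  (3,4): δ = 65.42°  ·
  (3,5): δ = 3.32°  ✓
  (4,5): δ = 111.25°  ·
antipodal pairs: 3

count = 3; pairs: (0,3), (2,4), (3,5)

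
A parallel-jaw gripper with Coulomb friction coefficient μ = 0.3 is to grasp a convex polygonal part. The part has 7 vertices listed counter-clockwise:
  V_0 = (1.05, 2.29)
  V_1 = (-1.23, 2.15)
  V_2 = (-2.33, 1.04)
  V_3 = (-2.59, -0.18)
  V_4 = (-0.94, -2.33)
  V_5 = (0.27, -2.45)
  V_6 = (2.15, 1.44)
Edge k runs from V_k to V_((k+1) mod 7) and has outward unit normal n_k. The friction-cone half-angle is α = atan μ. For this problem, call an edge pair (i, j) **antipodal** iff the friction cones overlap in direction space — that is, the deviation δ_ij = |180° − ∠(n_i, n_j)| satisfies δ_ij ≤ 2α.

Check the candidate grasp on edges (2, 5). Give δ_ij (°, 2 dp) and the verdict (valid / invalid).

α = atan 0.3 = 16.70°;  2α = 33.40°
edge 2: e_2 = (-0.26, -1.22);  n_2 = (-0.9780, +0.2084)
edge 5: e_5 = (+1.88, +3.89);  n_5 = (+0.9004, -0.4351)
∠(n_2, n_5) = 166.24°
δ = |180° − 166.24°| = 13.76°
13.76° ≤ 2α = 33.40°  →  valid

δ = 13.76°, valid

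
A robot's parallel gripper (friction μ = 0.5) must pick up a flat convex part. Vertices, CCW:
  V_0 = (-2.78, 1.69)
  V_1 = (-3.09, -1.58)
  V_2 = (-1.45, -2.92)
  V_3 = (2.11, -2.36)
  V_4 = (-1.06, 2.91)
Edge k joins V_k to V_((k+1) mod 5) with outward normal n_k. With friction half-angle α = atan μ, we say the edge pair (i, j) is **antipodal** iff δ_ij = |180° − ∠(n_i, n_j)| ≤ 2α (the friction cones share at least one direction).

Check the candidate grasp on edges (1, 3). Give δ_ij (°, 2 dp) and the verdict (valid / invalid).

δ = 19.72°, valid

α = atan 0.5 = 26.57°;  2α = 53.13°
edge 1: e_1 = (+1.64, -1.34);  n_1 = (-0.6327, -0.7744)
edge 3: e_3 = (-3.17, +5.27);  n_3 = (+0.8569, +0.5155)
∠(n_1, n_3) = 160.28°
δ = |180° − 160.28°| = 19.72°
19.72° ≤ 2α = 53.13°  →  valid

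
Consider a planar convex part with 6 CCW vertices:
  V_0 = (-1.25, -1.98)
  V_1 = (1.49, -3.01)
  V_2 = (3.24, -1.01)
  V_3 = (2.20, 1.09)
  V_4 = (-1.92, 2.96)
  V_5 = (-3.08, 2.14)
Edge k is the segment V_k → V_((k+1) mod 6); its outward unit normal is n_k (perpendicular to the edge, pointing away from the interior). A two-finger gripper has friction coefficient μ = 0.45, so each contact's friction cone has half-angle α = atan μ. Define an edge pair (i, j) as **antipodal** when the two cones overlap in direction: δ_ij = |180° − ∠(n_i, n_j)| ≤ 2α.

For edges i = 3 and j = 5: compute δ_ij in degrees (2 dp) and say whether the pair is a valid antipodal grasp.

δ = 41.64°, valid

α = atan 0.45 = 24.23°;  2α = 48.46°
edge 3: e_3 = (-4.12, +1.87);  n_3 = (+0.4133, +0.9106)
edge 5: e_5 = (+1.83, -4.12);  n_5 = (-0.9139, -0.4059)
∠(n_3, n_5) = 138.36°
δ = |180° − 138.36°| = 41.64°
41.64° ≤ 2α = 48.46°  →  valid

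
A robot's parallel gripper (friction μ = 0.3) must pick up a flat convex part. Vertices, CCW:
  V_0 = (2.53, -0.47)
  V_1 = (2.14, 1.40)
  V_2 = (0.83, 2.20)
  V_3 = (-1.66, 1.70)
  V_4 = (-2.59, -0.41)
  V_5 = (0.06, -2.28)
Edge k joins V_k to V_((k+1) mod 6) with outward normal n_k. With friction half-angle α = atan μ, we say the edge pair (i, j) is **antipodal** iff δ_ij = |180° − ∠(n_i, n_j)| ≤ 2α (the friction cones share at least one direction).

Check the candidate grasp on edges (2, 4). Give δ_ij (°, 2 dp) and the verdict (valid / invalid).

α = atan 0.3 = 16.70°;  2α = 33.40°
edge 2: e_2 = (-2.49, -0.50);  n_2 = (-0.1969, +0.9804)
edge 4: e_4 = (+2.65, -1.87);  n_4 = (-0.5766, -0.8171)
∠(n_2, n_4) = 133.44°
δ = |180° − 133.44°| = 46.56°
46.56° > 2α = 33.40°  →  invalid

δ = 46.56°, invalid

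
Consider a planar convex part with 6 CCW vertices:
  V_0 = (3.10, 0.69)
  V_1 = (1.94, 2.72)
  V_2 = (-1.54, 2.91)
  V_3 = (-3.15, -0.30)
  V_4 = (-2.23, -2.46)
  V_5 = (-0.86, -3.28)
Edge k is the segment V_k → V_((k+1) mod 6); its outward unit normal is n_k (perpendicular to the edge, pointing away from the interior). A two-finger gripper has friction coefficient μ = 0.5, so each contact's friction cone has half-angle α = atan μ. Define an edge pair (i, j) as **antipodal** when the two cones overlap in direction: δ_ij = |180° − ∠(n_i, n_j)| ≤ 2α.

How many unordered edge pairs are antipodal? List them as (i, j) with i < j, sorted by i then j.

count = 5; pairs: (0,3), (0,4), (1,4), (1,5), (2,5)

α = atan 0.5 = 26.57°;  2α = 53.13°
n_0 = (+0.8682, +0.4961)
n_1 = (+0.0545, +0.9985)
n_2 = (-0.8939, +0.4483)
n_3 = (-0.9200, -0.3919)
n_4 = (-0.5136, -0.8580)
n_5 = (+0.7080, -0.7062)
  (0,1): δ = 122.87°  ·
  (0,2): δ = 56.38°  ·
  (0,3): δ = 6.67°  ✓
  (0,4): δ = 29.35°  ✓
  (0,5): δ = 105.33°  ·
  (1,2): δ = 113.51°  ·
  (1,3): δ = 63.80°  ·
  (1,4): δ = 27.78°  ✓
  (1,5): δ = 48.20°  ✓
  (2,3): δ = 130.29°  ·
  (2,4): δ = 94.27°  ·
  (2,5): δ = 18.29°  ✓
  (3,4): δ = 143.97°  ·
  (3,5): δ = 68.00°  ·
  (4,5): δ = 104.03°  ·
antipodal pairs: 5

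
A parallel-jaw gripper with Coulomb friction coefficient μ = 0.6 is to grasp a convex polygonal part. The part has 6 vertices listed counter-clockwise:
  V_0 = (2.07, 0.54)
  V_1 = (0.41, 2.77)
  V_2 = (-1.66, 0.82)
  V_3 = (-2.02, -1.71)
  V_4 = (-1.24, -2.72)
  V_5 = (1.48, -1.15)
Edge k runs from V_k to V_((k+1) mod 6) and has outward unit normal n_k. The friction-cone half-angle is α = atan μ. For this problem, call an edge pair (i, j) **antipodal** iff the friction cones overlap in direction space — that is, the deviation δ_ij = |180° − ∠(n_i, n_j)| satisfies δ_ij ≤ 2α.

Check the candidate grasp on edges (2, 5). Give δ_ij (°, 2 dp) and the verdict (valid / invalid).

α = atan 0.6 = 30.96°;  2α = 61.93°
edge 2: e_2 = (-0.36, -2.53);  n_2 = (-0.9900, +0.1409)
edge 5: e_5 = (+0.59, +1.69);  n_5 = (+0.9441, -0.3296)
∠(n_2, n_5) = 168.85°
δ = |180° − 168.85°| = 11.15°
11.15° ≤ 2α = 61.93°  →  valid

δ = 11.15°, valid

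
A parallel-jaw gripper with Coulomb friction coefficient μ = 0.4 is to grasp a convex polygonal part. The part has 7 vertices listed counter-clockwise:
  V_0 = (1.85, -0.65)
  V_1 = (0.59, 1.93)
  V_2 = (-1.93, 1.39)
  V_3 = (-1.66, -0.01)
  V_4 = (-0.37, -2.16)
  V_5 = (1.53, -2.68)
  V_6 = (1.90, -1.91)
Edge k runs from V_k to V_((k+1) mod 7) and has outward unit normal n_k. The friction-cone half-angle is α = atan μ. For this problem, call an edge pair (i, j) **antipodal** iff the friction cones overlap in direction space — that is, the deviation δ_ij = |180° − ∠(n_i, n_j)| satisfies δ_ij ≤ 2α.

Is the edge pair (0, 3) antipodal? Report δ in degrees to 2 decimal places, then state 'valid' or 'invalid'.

δ = 4.93°, valid

α = atan 0.4 = 21.80°;  2α = 43.60°
edge 0: e_0 = (-1.26, +2.58);  n_0 = (+0.8986, +0.4388)
edge 3: e_3 = (+1.29, -2.15);  n_3 = (-0.8575, -0.5145)
∠(n_0, n_3) = 175.07°
δ = |180° − 175.07°| = 4.93°
4.93° ≤ 2α = 43.60°  →  valid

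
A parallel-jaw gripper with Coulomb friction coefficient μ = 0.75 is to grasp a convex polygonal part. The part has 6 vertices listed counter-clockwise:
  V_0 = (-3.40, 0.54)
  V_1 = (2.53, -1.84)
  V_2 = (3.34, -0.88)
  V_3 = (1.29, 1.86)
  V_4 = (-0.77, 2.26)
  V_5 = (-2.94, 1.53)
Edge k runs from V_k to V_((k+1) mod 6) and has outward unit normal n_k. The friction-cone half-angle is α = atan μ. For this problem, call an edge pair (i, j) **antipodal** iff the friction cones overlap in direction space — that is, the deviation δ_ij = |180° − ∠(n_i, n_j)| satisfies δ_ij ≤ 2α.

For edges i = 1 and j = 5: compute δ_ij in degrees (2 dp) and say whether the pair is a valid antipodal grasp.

δ = 15.23°, valid

α = atan 0.75 = 36.87°;  2α = 73.74°
edge 1: e_1 = (+0.81, +0.96);  n_1 = (+0.7643, -0.6449)
edge 5: e_5 = (-0.46, -0.99);  n_5 = (-0.9069, +0.4214)
∠(n_1, n_5) = 164.77°
δ = |180° − 164.77°| = 15.23°
15.23° ≤ 2α = 73.74°  →  valid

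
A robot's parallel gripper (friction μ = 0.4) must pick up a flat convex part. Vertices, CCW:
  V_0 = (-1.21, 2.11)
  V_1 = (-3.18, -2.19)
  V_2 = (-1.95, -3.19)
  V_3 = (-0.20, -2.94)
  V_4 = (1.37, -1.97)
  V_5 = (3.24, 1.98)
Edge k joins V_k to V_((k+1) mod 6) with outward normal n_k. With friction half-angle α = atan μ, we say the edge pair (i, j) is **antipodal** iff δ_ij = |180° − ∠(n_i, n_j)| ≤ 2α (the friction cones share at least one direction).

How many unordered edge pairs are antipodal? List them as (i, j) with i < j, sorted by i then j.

α = atan 0.4 = 21.80°;  2α = 43.60°
n_0 = (-0.9091, +0.4165)
n_1 = (-0.6308, -0.7759)
n_2 = (+0.1414, -0.9899)
n_3 = (+0.5256, -0.8507)
n_4 = (+0.9038, -0.4279)
n_5 = (+0.0292, +0.9996)
  (0,1): δ = 104.50°  ·
  (0,2): δ = 57.26°  ·
  (0,3): δ = 33.68°  ✓
  (0,4): δ = 0.72°  ✓
  (0,5): δ = 112.94°  ·
  (1,2): δ = 132.76°  ·
  (1,3): δ = 109.18°  ·
  (1,4): δ = 76.22°  ·
  (1,5): δ = 37.44°  ✓
  (2,3): δ = 156.42°  ·
  (2,4): δ = 123.46°  ·
  (2,5): δ = 9.80°  ✓
  (3,4): δ = 147.04°  ·
  (3,5): δ = 33.38°  ✓
  (4,5): δ = 66.34°  ·
antipodal pairs: 5

count = 5; pairs: (0,3), (0,4), (1,5), (2,5), (3,5)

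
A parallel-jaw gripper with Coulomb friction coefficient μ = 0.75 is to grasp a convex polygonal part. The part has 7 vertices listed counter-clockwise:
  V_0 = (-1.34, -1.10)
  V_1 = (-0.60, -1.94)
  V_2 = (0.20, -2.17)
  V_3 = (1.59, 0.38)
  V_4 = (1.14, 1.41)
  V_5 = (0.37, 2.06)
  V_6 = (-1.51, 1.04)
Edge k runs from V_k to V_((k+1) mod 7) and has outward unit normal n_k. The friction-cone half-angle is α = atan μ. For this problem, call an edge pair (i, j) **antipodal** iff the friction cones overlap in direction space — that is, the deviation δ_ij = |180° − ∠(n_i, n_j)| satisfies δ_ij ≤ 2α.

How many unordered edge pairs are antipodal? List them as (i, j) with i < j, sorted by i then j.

α = atan 0.75 = 36.87°;  2α = 73.74°
n_0 = (-0.7504, -0.6610)
n_1 = (-0.2763, -0.9611)
n_2 = (+0.8780, -0.4786)
n_3 = (+0.9164, +0.4004)
n_4 = (+0.6451, +0.7641)
n_5 = (-0.4769, +0.8790)
n_6 = (-0.9969, -0.0792)
  (0,1): δ = 147.42°  ·
  (0,2): δ = 69.97°  ✓
  (0,3): δ = 17.78°  ✓
  (0,4): δ = 8.45°  ✓
  (0,5): δ = 77.10°  ·
  (0,6): δ = 143.16°  ·
  (1,2): δ = 102.55°  ·
  (1,3): δ = 50.36°  ✓
  (1,4): δ = 24.13°  ✓
  (1,5): δ = 44.52°  ✓
  (1,6): δ = 110.58°  ·
  (2,3): δ = 127.81°  ·
  (2,4): δ = 101.57°  ·
  (2,5): δ = 32.92°  ✓
  (2,6): δ = 33.14°  ✓
  (3,4): δ = 153.77°  ·
  (3,5): δ = 85.12°  ·
  (3,6): δ = 19.06°  ✓
  (4,5): δ = 111.35°  ·
  (4,6): δ = 45.29°  ✓
  (5,6): δ = 113.94°  ·
antipodal pairs: 10

count = 10; pairs: (0,2), (0,3), (0,4), (1,3), (1,4), (1,5), (2,5), (2,6), (3,6), (4,6)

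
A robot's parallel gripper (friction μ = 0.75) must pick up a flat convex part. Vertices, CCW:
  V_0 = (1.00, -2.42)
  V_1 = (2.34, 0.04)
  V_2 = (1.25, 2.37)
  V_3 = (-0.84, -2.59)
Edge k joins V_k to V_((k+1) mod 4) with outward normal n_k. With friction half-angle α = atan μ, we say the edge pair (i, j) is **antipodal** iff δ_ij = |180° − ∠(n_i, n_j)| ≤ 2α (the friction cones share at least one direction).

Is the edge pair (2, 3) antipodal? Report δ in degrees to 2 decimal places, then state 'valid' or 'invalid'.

δ = 61.87°, valid

α = atan 0.75 = 36.87°;  2α = 73.74°
edge 2: e_2 = (-2.09, -4.96);  n_2 = (-0.9215, +0.3883)
edge 3: e_3 = (+1.84, +0.17);  n_3 = (+0.0920, -0.9958)
∠(n_2, n_3) = 118.13°
δ = |180° − 118.13°| = 61.87°
61.87° ≤ 2α = 73.74°  →  valid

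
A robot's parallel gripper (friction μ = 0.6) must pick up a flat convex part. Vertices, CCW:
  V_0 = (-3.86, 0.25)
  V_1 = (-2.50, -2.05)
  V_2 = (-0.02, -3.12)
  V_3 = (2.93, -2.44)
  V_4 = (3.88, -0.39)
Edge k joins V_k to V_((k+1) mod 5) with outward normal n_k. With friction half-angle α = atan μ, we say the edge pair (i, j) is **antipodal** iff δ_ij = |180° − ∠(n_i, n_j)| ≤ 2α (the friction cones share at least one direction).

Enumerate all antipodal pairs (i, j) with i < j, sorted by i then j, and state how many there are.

α = atan 0.6 = 30.96°;  2α = 61.93°
n_0 = (-0.8608, -0.5090)
n_1 = (-0.3962, -0.9182)
n_2 = (+0.2246, -0.9744)
n_3 = (+0.9073, -0.4205)
n_4 = (+0.0824, +0.9966)
  (0,1): δ = 143.93°  ·
  (0,2): δ = 107.62°  ·
  (0,3): δ = 55.46°  ✓
  (0,4): δ = 54.68°  ✓
  (1,2): δ = 143.68°  ·
  (1,3): δ = 91.53°  ·
  (1,4): δ = 18.61°  ✓
  (2,3): δ = 127.84°  ·
  (2,4): δ = 17.71°  ✓
  (3,4): δ = 69.86°  ·
antipodal pairs: 4

count = 4; pairs: (0,3), (0,4), (1,4), (2,4)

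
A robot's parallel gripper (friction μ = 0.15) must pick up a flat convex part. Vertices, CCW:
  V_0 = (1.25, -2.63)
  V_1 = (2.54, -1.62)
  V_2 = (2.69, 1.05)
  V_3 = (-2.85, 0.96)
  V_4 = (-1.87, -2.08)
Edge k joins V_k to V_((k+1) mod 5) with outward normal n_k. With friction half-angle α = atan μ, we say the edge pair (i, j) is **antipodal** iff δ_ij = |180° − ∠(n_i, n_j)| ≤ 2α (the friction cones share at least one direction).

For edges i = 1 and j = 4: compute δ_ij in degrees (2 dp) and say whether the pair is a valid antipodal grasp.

δ = 83.22°, invalid

α = atan 0.15 = 8.53°;  2α = 17.06°
edge 1: e_1 = (+0.15, +2.67);  n_1 = (+0.9984, -0.0561)
edge 4: e_4 = (+3.12, -0.55);  n_4 = (-0.1736, -0.9848)
∠(n_1, n_4) = 96.78°
δ = |180° − 96.78°| = 83.22°
83.22° > 2α = 17.06°  →  invalid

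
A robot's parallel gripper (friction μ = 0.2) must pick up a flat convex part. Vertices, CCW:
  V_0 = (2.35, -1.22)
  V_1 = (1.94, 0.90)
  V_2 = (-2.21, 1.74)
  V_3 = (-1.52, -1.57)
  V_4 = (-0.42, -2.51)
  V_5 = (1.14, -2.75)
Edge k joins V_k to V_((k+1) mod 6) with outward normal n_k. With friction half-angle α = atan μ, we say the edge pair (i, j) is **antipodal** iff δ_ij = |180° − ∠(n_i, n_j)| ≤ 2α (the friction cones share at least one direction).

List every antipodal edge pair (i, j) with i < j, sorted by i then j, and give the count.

α = atan 0.2 = 11.31°;  2α = 22.62°
n_0 = (+0.9818, +0.1899)
n_1 = (+0.1984, +0.9801)
n_2 = (-0.9790, -0.2041)
n_3 = (-0.6497, -0.7602)
n_4 = (-0.1521, -0.9884)
n_5 = (+0.7844, -0.6203)
  (0,1): δ = 112.39°  ·
  (0,2): δ = 0.83°  ✓
  (0,3): δ = 38.54°  ·
  (0,4): δ = 70.31°  ·
  (0,5): δ = 130.72°  ·
  (1,2): δ = 66.78°  ·
  (1,3): δ = 29.07°  ·
  (1,4): δ = 2.70°  ✓
  (1,5): δ = 63.10°  ·
  (2,3): δ = 142.29°  ·
  (2,4): δ = 110.52°  ·
  (2,5): δ = 50.11°  ·
  (3,4): δ = 148.23°  ·
  (3,5): δ = 87.82°  ·
  (4,5): δ = 119.59°  ·
antipodal pairs: 2

count = 2; pairs: (0,2), (1,4)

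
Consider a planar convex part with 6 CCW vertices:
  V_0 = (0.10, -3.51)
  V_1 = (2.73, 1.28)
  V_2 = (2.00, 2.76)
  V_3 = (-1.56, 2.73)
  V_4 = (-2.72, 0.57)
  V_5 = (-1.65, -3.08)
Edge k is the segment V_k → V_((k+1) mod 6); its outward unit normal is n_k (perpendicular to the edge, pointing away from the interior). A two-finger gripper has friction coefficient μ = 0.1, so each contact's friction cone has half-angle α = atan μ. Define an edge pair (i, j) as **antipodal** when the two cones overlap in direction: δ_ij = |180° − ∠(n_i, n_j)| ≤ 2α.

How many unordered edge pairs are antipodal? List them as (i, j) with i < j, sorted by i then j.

count = 2; pairs: (0,3), (1,4)

α = atan 0.1 = 5.71°;  2α = 11.42°
n_0 = (+0.8766, -0.4813)
n_1 = (+0.8968, +0.4424)
n_2 = (-0.0084, +1.0000)
n_3 = (-0.8810, +0.4731)
n_4 = (-0.9596, -0.2813)
n_5 = (-0.2386, -0.9711)
  (0,1): δ = 124.98°  ·
  (0,2): δ = 60.75°  ·
  (0,3): δ = 0.53°  ✓
  (0,4): δ = 45.11°  ·
  (0,5): δ = 104.96°  ·
  (1,2): δ = 115.77°  ·
  (1,3): δ = 54.49°  ·
  (1,4): δ = 9.92°  ✓
  (1,5): δ = 49.94°  ·
  (2,3): δ = 118.72°  ·
  (2,4): δ = 74.14°  ·
  (2,5): δ = 14.29°  ·
  (3,4): δ = 135.42°  ·
  (3,5): δ = 75.57°  ·
  (4,5): δ = 120.14°  ·
antipodal pairs: 2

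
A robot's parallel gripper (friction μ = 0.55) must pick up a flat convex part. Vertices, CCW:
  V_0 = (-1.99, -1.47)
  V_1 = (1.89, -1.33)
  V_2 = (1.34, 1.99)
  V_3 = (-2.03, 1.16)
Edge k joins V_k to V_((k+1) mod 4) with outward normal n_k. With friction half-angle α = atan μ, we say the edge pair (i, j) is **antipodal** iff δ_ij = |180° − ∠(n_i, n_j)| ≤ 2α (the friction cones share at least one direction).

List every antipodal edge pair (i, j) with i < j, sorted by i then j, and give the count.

count = 2; pairs: (0,2), (1,3)

α = atan 0.55 = 28.81°;  2α = 57.62°
n_0 = (+0.0361, -0.9993)
n_1 = (+0.9866, +0.1634)
n_2 = (-0.2391, +0.9710)
n_3 = (-0.9999, -0.0152)
  (0,1): δ = 82.66°  ·
  (0,2): δ = 11.77°  ✓
  (0,3): δ = 88.80°  ·
  (1,2): δ = 85.57°  ·
  (1,3): δ = 8.53°  ✓
  (2,3): δ = 102.96°  ·
antipodal pairs: 2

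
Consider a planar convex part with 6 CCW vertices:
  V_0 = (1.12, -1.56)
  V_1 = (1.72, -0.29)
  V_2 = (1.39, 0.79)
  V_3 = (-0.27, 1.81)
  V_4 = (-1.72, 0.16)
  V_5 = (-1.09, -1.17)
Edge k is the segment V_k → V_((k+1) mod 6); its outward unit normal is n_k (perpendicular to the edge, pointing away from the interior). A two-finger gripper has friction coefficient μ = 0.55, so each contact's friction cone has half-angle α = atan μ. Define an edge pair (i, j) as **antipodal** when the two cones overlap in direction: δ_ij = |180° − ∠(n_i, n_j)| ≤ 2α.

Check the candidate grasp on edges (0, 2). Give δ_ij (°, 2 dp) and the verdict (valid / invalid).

δ = 96.28°, invalid

α = atan 0.55 = 28.81°;  2α = 57.62°
edge 0: e_0 = (+0.60, +1.27);  n_0 = (+0.9042, -0.4272)
edge 2: e_2 = (-1.66, +1.02);  n_2 = (+0.5235, +0.8520)
∠(n_0, n_2) = 83.72°
δ = |180° − 83.72°| = 96.28°
96.28° > 2α = 57.62°  →  invalid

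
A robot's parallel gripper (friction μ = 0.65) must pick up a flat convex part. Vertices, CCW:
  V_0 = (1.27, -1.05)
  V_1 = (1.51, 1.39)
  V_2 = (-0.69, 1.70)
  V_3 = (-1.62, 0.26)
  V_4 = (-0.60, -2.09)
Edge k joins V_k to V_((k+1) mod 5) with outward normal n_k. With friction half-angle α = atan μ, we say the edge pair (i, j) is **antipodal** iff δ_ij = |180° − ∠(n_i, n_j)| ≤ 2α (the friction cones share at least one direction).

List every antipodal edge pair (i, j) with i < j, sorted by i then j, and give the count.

count = 5; pairs: (0,2), (0,3), (1,3), (1,4), (2,4)

α = atan 0.65 = 33.02°;  2α = 66.05°
n_0 = (+0.9952, -0.0979)
n_1 = (+0.1395, +0.9902)
n_2 = (-0.8400, +0.5425)
n_3 = (-0.9173, -0.3982)
n_4 = (+0.4860, -0.8739)
  (0,1): δ = 92.40°  ·
  (0,2): δ = 27.24°  ✓
  (0,3): δ = 29.08°  ✓
  (0,4): δ = 124.70°  ·
  (1,2): δ = 114.84°  ·
  (1,3): δ = 58.52°  ✓
  (1,4): δ = 37.10°  ✓
  (2,3): δ = 123.68°  ·
  (2,4): δ = 28.06°  ✓
  (3,4): δ = 84.38°  ·
antipodal pairs: 5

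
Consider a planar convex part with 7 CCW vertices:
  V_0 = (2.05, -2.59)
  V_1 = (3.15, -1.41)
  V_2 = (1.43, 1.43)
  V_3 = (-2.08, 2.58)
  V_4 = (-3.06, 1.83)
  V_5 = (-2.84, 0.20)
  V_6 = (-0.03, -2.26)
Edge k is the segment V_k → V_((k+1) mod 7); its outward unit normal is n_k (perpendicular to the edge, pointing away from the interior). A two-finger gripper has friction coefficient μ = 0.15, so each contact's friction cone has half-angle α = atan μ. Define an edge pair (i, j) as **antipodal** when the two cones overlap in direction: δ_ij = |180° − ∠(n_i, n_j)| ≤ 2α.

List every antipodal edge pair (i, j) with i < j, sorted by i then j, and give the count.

count = 2; pairs: (0,3), (2,6)

α = atan 0.15 = 8.53°;  2α = 17.06°
n_0 = (+0.7315, -0.6819)
n_1 = (+0.8554, +0.5180)
n_2 = (+0.3114, +0.9503)
n_3 = (-0.6078, +0.7941)
n_4 = (-0.9910, -0.1338)
n_5 = (-0.6587, -0.7524)
n_6 = (-0.1567, -0.9876)
  (0,1): δ = 105.81°  ·
  (0,2): δ = 65.15°  ·
  (0,3): δ = 9.58°  ✓
  (0,4): δ = 50.68°  ·
  (0,5): δ = 91.79°  ·
  (0,6): δ = 123.98°  ·
  (1,2): δ = 139.34°  ·
  (1,3): δ = 83.77°  ·
  (1,4): δ = 23.51°  ·
  (1,5): δ = 17.60°  ·
  (1,6): δ = 49.78°  ·
  (2,3): δ = 124.43°  ·
  (2,4): δ = 64.17°  ·
  (2,5): δ = 23.06°  ·
  (2,6): δ = 9.13°  ✓
  (3,4): δ = 119.74°  ·
  (3,5): δ = 78.63°  ·
  (3,6): δ = 46.44°  ·
  (4,5): δ = 138.89°  ·
  (4,6): δ = 106.70°  ·
  (5,6): δ = 147.81°  ·
antipodal pairs: 2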